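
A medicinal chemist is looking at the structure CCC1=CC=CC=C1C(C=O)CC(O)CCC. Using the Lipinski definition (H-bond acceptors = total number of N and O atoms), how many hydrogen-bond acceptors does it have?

N atoms: 0; O atoms: 2.
Lipinski HBA = 0 + 2 = 2.

2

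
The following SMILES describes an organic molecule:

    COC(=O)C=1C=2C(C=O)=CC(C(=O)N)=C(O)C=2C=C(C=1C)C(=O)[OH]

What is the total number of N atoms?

1

Scan the SMILES for N atoms (remember two-letter symbols like Cl and Br are single atoms).
Nitrogen count: 1.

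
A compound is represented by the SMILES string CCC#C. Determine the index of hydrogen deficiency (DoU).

2

Degree of unsaturation = (number of rings) + (number of π bonds).
Ring closures in the SMILES: 0.
π bonds: 1 triple bond (each 2 DoU) → 2 DoU from unsaturation.
Total DoU = 0 + 2 = 2.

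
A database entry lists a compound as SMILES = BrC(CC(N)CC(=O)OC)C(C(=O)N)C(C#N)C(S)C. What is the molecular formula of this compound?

C12H20BrN3O3S

Walk through each heavy atom and fill implicit hydrogens from standard valence (C 4, N 3, O 2, S 2, halogen 1):
  atom 1: Br (halogen, monovalent) → 0 H
  atom 2: C, bond orders sum to 3 (valence 4) → 1 H
  atom 3: C, bond orders sum to 2 (valence 4) → 2 H
  atom 4: C, bond orders sum to 3 (valence 4) → 1 H
  atom 5: N, bond orders sum to 1 (valence 3) → 2 H
  atom 6: C, bond orders sum to 2 (valence 4) → 2 H
  atom 7: C, bond orders sum to 4 (valence 4) → 0 H
  atom 8: O, bond orders sum to 2 (valence 2) → 0 H
  atom 9: O, bond orders sum to 2 (valence 2) → 0 H
  atom 10: C, bond orders sum to 1 (valence 4) → 3 H
  atom 11: C, bond orders sum to 3 (valence 4) → 1 H
  atom 12: C, bond orders sum to 4 (valence 4) → 0 H
  atom 13: O, bond orders sum to 2 (valence 2) → 0 H
  atom 14: N, bond orders sum to 1 (valence 3) → 2 H
  atom 15: C, bond orders sum to 3 (valence 4) → 1 H
  atom 16: C, bond orders sum to 4 (valence 4) → 0 H
  atom 17: N, bond orders sum to 3 (valence 3) → 0 H
  atom 18: C, bond orders sum to 3 (valence 4) → 1 H
  atom 19: S, bond orders sum to 1 (valence 2) → 1 H
  atom 20: C, bond orders sum to 1 (valence 4) → 3 H
Totals → C:12, H:20, Br:1, N:3, O:3, S:1.
In Hill order: C12H20BrN3O3S.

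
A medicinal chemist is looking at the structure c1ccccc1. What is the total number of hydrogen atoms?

6

Walk through each heavy atom and fill implicit hydrogens from standard valence (C 4, N 3, O 2, S 2, halogen 1); for lowercase aromatic atoms, an aromatic c carries 1 H when it has two neighbours and 0 H with three, and aromatic n carries 0 H:
  atom 1: aromatic c, 2 neighbours → 1 H
  atom 2: aromatic c, 2 neighbours → 1 H
  atom 3: aromatic c, 2 neighbours → 1 H
  atom 4: aromatic c, 2 neighbours → 1 H
  atom 5: aromatic c, 2 neighbours → 1 H
  atom 6: aromatic c, 2 neighbours → 1 H
Total hydrogens: 6.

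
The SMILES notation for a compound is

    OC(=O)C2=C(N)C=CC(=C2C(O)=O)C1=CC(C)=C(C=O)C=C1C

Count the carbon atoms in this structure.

Count every carbon token in the SMILES (each C, including those in ring-closure positions and inside branches).
Carbon count: 17.

17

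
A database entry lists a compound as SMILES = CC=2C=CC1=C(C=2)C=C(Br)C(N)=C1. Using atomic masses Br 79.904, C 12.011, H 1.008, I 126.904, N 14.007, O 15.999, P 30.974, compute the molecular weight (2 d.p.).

First, the molecular formula is C11H10BrN (counting implicit H from valence).
  Br: 1 × 79.904 = 79.904
  C: 11 × 12.011 = 132.121
  H: 10 × 1.008 = 10.080
  N: 1 × 14.007 = 14.007
Sum: 1×79.904 + 11×12.011 + 10×1.008 + 1×14.007 = 236.112 → 236.11 g/mol.

236.11 g/mol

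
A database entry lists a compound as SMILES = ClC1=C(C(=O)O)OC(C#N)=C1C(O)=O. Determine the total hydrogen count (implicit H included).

Walk through each heavy atom and fill implicit hydrogens from standard valence (C 4, N 3, O 2, S 2, halogen 1):
  atom 1: Cl (halogen, monovalent) → 0 H
  atom 2: C, bond orders sum to 4 (valence 4) → 0 H
  atom 3: C, bond orders sum to 4 (valence 4) → 0 H
  atom 4: C, bond orders sum to 4 (valence 4) → 0 H
  atom 5: O, bond orders sum to 2 (valence 2) → 0 H
  atom 6: O, bond orders sum to 1 (valence 2) → 1 H
  atom 7: O, bond orders sum to 2 (valence 2) → 0 H
  atom 8: C, bond orders sum to 4 (valence 4) → 0 H
  atom 9: C, bond orders sum to 4 (valence 4) → 0 H
  atom 10: N, bond orders sum to 3 (valence 3) → 0 H
  atom 11: C, bond orders sum to 4 (valence 4) → 0 H
  atom 12: C, bond orders sum to 4 (valence 4) → 0 H
  atom 13: O, bond orders sum to 1 (valence 2) → 1 H
  atom 14: O, bond orders sum to 2 (valence 2) → 0 H
Total hydrogens: 2.

2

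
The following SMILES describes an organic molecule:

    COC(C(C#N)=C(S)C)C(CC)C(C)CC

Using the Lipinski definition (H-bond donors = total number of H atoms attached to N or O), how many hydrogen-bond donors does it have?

0

Donors: find every N or O and count the H atoms it carries.
  atom 2 (O): bond orders sum to 2 → 0 H
  atom 6 (N): bond orders sum to 3 → 0 H
Lipinski HBD = 0.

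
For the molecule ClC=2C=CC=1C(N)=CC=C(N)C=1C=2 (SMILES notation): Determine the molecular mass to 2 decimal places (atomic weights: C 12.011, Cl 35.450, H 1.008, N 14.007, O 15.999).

192.65 g/mol

First, the molecular formula is C10H9ClN2 (counting implicit H from valence).
  C: 10 × 12.011 = 120.110
  Cl: 1 × 35.450 = 35.450
  H: 9 × 1.008 = 9.072
  N: 2 × 14.007 = 28.014
Sum: 10×12.011 + 1×35.450 + 9×1.008 + 2×14.007 = 192.646 → 192.65 g/mol.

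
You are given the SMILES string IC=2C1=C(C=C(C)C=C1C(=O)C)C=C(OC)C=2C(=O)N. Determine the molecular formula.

Walk through each heavy atom and fill implicit hydrogens from standard valence (C 4, N 3, O 2, S 2, halogen 1):
  atom 1: I (halogen, monovalent) → 0 H
  atom 2: C, bond orders sum to 4 (valence 4) → 0 H
  atom 3: C, bond orders sum to 4 (valence 4) → 0 H
  atom 4: C, bond orders sum to 4 (valence 4) → 0 H
  atom 5: C, bond orders sum to 3 (valence 4) → 1 H
  atom 6: C, bond orders sum to 4 (valence 4) → 0 H
  atom 7: C, bond orders sum to 1 (valence 4) → 3 H
  atom 8: C, bond orders sum to 3 (valence 4) → 1 H
  atom 9: C, bond orders sum to 4 (valence 4) → 0 H
  atom 10: C, bond orders sum to 4 (valence 4) → 0 H
  atom 11: O, bond orders sum to 2 (valence 2) → 0 H
  atom 12: C, bond orders sum to 1 (valence 4) → 3 H
  atom 13: C, bond orders sum to 3 (valence 4) → 1 H
  atom 14: C, bond orders sum to 4 (valence 4) → 0 H
  atom 15: O, bond orders sum to 2 (valence 2) → 0 H
  atom 16: C, bond orders sum to 1 (valence 4) → 3 H
  atom 17: C, bond orders sum to 4 (valence 4) → 0 H
  atom 18: C, bond orders sum to 4 (valence 4) → 0 H
  atom 19: O, bond orders sum to 2 (valence 2) → 0 H
  atom 20: N, bond orders sum to 1 (valence 3) → 2 H
Totals → C:15, H:14, I:1, N:1, O:3.

C15H14INO3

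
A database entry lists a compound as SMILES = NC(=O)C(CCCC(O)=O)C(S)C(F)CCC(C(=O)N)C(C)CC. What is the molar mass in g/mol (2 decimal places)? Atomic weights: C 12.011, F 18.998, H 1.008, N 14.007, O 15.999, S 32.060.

First, the molecular formula is C16H29FN2O4S (counting implicit H from valence).
  C: 16 × 12.011 = 192.176
  F: 1 × 18.998 = 18.998
  H: 29 × 1.008 = 29.232
  N: 2 × 14.007 = 28.014
  O: 4 × 15.999 = 63.996
  S: 1 × 32.060 = 32.060
Sum: 16×12.011 + 1×18.998 + 29×1.008 + 2×14.007 + 4×15.999 + 1×32.060 = 364.476 → 364.48 g/mol.

364.48 g/mol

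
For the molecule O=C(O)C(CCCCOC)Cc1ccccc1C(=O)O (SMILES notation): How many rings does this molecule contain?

In SMILES, each pair of matching ring-closure digits denotes one ring-closing bond; the number of such bonds equals the number of independent rings.
Ring-closure bonds here: 1.

1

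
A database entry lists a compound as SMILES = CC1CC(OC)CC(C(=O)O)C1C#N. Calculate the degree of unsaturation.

Molecular formula: C10H15NO3.
DoU = (2C + 2 + N − H − X) / 2, where X is the halogen count and O/S are ignored.
    = (2·10 + 2 + 1 − 15 − 0) / 2 = 8 / 2 = 4.

4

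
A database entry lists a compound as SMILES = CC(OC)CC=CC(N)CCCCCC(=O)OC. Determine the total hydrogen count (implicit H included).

27

Walk through each heavy atom and fill implicit hydrogens from standard valence (C 4, N 3, O 2, S 2, halogen 1):
  atom 1: C, bond orders sum to 1 (valence 4) → 3 H
  atom 2: C, bond orders sum to 3 (valence 4) → 1 H
  atom 3: O, bond orders sum to 2 (valence 2) → 0 H
  atom 4: C, bond orders sum to 1 (valence 4) → 3 H
  atom 5: C, bond orders sum to 2 (valence 4) → 2 H
  atom 6: C, bond orders sum to 3 (valence 4) → 1 H
  atom 7: C, bond orders sum to 3 (valence 4) → 1 H
  atom 8: C, bond orders sum to 3 (valence 4) → 1 H
  atom 9: N, bond orders sum to 1 (valence 3) → 2 H
  atom 10: C, bond orders sum to 2 (valence 4) → 2 H
  atom 11: C, bond orders sum to 2 (valence 4) → 2 H
  atom 12: C, bond orders sum to 2 (valence 4) → 2 H
  atom 13: C, bond orders sum to 2 (valence 4) → 2 H
  atom 14: C, bond orders sum to 2 (valence 4) → 2 H
  atom 15: C, bond orders sum to 4 (valence 4) → 0 H
  atom 16: O, bond orders sum to 2 (valence 2) → 0 H
  atom 17: O, bond orders sum to 2 (valence 2) → 0 H
  atom 18: C, bond orders sum to 1 (valence 4) → 3 H
Total hydrogens: 27.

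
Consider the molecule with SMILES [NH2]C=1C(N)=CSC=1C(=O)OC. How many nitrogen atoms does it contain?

Scan the SMILES for N atoms (remember two-letter symbols like Cl and Br are single atoms).
Nitrogen count: 2.

2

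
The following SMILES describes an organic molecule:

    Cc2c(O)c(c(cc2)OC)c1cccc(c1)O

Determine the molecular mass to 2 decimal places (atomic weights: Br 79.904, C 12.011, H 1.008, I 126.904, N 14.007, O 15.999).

230.26 g/mol

First, the molecular formula is C14H14O3 (counting implicit H from valence).
  C: 14 × 12.011 = 168.154
  H: 14 × 1.008 = 14.112
  O: 3 × 15.999 = 47.997
Sum: 14×12.011 + 14×1.008 + 3×15.999 = 230.263 → 230.26 g/mol.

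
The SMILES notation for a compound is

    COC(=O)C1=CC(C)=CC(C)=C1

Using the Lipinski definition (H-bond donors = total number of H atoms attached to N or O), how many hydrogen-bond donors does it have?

Donors: find every N or O and count the H atoms it carries.
  atom 2 (O): bond orders sum to 2 → 0 H
  atom 4 (O): bond orders sum to 2 → 0 H
Lipinski HBD = 0.

0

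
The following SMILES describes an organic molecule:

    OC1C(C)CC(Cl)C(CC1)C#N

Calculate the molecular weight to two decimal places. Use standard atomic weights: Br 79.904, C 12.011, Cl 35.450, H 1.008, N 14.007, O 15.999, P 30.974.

First, the molecular formula is C9H14ClNO (counting implicit H from valence).
  C: 9 × 12.011 = 108.099
  Cl: 1 × 35.450 = 35.450
  H: 14 × 1.008 = 14.112
  N: 1 × 14.007 = 14.007
  O: 1 × 15.999 = 15.999
Sum: 9×12.011 + 1×35.450 + 14×1.008 + 1×14.007 + 1×15.999 = 187.667 → 187.67 g/mol.

187.67 g/mol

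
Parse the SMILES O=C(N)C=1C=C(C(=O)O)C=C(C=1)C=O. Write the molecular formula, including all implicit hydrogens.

C9H7NO4

Walk through each heavy atom and fill implicit hydrogens from standard valence (C 4, N 3, O 2, S 2, halogen 1):
  atom 1: O, bond orders sum to 2 (valence 2) → 0 H
  atom 2: C, bond orders sum to 4 (valence 4) → 0 H
  atom 3: N, bond orders sum to 1 (valence 3) → 2 H
  atom 4: C, bond orders sum to 4 (valence 4) → 0 H
  atom 5: C, bond orders sum to 3 (valence 4) → 1 H
  atom 6: C, bond orders sum to 4 (valence 4) → 0 H
  atom 7: C, bond orders sum to 4 (valence 4) → 0 H
  atom 8: O, bond orders sum to 2 (valence 2) → 0 H
  atom 9: O, bond orders sum to 1 (valence 2) → 1 H
  atom 10: C, bond orders sum to 3 (valence 4) → 1 H
  atom 11: C, bond orders sum to 4 (valence 4) → 0 H
  atom 12: C, bond orders sum to 3 (valence 4) → 1 H
  atom 13: C, bond orders sum to 3 (valence 4) → 1 H
  atom 14: O, bond orders sum to 2 (valence 2) → 0 H
Totals → C:9, H:7, N:1, O:4.
In Hill order: C9H7NO4.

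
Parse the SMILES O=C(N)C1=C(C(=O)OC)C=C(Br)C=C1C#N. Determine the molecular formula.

Walk through each heavy atom and fill implicit hydrogens from standard valence (C 4, N 3, O 2, S 2, halogen 1):
  atom 1: O, bond orders sum to 2 (valence 2) → 0 H
  atom 2: C, bond orders sum to 4 (valence 4) → 0 H
  atom 3: N, bond orders sum to 1 (valence 3) → 2 H
  atom 4: C, bond orders sum to 4 (valence 4) → 0 H
  atom 5: C, bond orders sum to 4 (valence 4) → 0 H
  atom 6: C, bond orders sum to 4 (valence 4) → 0 H
  atom 7: O, bond orders sum to 2 (valence 2) → 0 H
  atom 8: O, bond orders sum to 2 (valence 2) → 0 H
  atom 9: C, bond orders sum to 1 (valence 4) → 3 H
  atom 10: C, bond orders sum to 3 (valence 4) → 1 H
  atom 11: C, bond orders sum to 4 (valence 4) → 0 H
  atom 12: Br (halogen, monovalent) → 0 H
  atom 13: C, bond orders sum to 3 (valence 4) → 1 H
  atom 14: C, bond orders sum to 4 (valence 4) → 0 H
  atom 15: C, bond orders sum to 4 (valence 4) → 0 H
  atom 16: N, bond orders sum to 3 (valence 3) → 0 H
Totals → C:10, H:7, Br:1, N:2, O:3.

C10H7BrN2O3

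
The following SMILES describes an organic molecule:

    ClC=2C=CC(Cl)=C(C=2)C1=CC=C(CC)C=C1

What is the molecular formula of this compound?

C14H12Cl2

Walk through each heavy atom and fill implicit hydrogens from standard valence (C 4, N 3, O 2, S 2, halogen 1):
  atom 1: Cl (halogen, monovalent) → 0 H
  atom 2: C, bond orders sum to 4 (valence 4) → 0 H
  atom 3: C, bond orders sum to 3 (valence 4) → 1 H
  atom 4: C, bond orders sum to 3 (valence 4) → 1 H
  atom 5: C, bond orders sum to 4 (valence 4) → 0 H
  atom 6: Cl (halogen, monovalent) → 0 H
  atom 7: C, bond orders sum to 4 (valence 4) → 0 H
  atom 8: C, bond orders sum to 3 (valence 4) → 1 H
  atom 9: C, bond orders sum to 4 (valence 4) → 0 H
  atom 10: C, bond orders sum to 3 (valence 4) → 1 H
  atom 11: C, bond orders sum to 3 (valence 4) → 1 H
  atom 12: C, bond orders sum to 4 (valence 4) → 0 H
  atom 13: C, bond orders sum to 2 (valence 4) → 2 H
  atom 14: C, bond orders sum to 1 (valence 4) → 3 H
  atom 15: C, bond orders sum to 3 (valence 4) → 1 H
  atom 16: C, bond orders sum to 3 (valence 4) → 1 H
Totals → C:14, H:12, Cl:2.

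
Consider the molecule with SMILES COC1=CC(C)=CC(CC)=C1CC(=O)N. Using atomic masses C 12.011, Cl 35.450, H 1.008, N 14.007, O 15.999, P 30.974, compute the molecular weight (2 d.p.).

First, the molecular formula is C12H17NO2 (counting implicit H from valence).
  C: 12 × 12.011 = 144.132
  H: 17 × 1.008 = 17.136
  N: 1 × 14.007 = 14.007
  O: 2 × 15.999 = 31.998
Sum: 12×12.011 + 17×1.008 + 1×14.007 + 2×15.999 = 207.273 → 207.27 g/mol.

207.27 g/mol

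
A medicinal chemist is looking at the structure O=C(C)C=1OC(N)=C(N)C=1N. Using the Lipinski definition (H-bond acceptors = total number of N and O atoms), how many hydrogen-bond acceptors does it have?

N atoms: 3; O atoms: 2.
Lipinski HBA = 3 + 2 = 5.

5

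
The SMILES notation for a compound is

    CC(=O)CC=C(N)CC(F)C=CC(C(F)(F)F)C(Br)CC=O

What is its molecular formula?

Walk through each heavy atom and fill implicit hydrogens from standard valence (C 4, N 3, O 2, S 2, halogen 1):
  atom 1: C, bond orders sum to 1 (valence 4) → 3 H
  atom 2: C, bond orders sum to 4 (valence 4) → 0 H
  atom 3: O, bond orders sum to 2 (valence 2) → 0 H
  atom 4: C, bond orders sum to 2 (valence 4) → 2 H
  atom 5: C, bond orders sum to 3 (valence 4) → 1 H
  atom 6: C, bond orders sum to 4 (valence 4) → 0 H
  atom 7: N, bond orders sum to 1 (valence 3) → 2 H
  atom 8: C, bond orders sum to 2 (valence 4) → 2 H
  atom 9: C, bond orders sum to 3 (valence 4) → 1 H
  atom 10: F (halogen, monovalent) → 0 H
  atom 11: C, bond orders sum to 3 (valence 4) → 1 H
  atom 12: C, bond orders sum to 3 (valence 4) → 1 H
  atom 13: C, bond orders sum to 3 (valence 4) → 1 H
  atom 14: C, bond orders sum to 4 (valence 4) → 0 H
  atom 15: F (halogen, monovalent) → 0 H
  atom 16: F (halogen, monovalent) → 0 H
  atom 17: F (halogen, monovalent) → 0 H
  atom 18: C, bond orders sum to 3 (valence 4) → 1 H
  atom 19: Br (halogen, monovalent) → 0 H
  atom 20: C, bond orders sum to 2 (valence 4) → 2 H
  atom 21: C, bond orders sum to 3 (valence 4) → 1 H
  atom 22: O, bond orders sum to 2 (valence 2) → 0 H
Totals → C:14, H:18, Br:1, F:4, N:1, O:2.
In Hill order: C14H18BrF4NO2.

C14H18BrF4NO2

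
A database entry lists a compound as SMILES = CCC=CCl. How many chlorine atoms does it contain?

Scan the SMILES for Cl atoms (remember two-letter symbols like Cl and Br are single atoms).
Chlorine count: 1.

1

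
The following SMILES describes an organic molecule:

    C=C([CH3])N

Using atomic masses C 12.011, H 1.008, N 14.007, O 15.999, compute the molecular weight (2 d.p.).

First, the molecular formula is C3H7N (counting implicit H from valence).
  C: 3 × 12.011 = 36.033
  H: 7 × 1.008 = 7.056
  N: 1 × 14.007 = 14.007
Sum: 3×12.011 + 7×1.008 + 1×14.007 = 57.096 → 57.10 g/mol.

57.10 g/mol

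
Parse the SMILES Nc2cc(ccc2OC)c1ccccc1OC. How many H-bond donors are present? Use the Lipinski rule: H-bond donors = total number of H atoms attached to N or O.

2

Donors: find every N or O and count the H atoms it carries.
  atom 1 (N): bond orders sum to 1 → 2 H
  atom 8 (O): bond orders sum to 2 → 0 H
  atom 16 (O): bond orders sum to 2 → 0 H
Lipinski HBD = 2.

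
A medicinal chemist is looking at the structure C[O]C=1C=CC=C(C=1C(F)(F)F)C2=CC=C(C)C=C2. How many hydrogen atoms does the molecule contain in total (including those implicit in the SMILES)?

13

Walk through each heavy atom and fill implicit hydrogens from standard valence (C 4, N 3, O 2, S 2, halogen 1):
  atom 1: C, bond orders sum to 1 (valence 4) → 3 H
  atom 2: O with explicit H count 0
  atom 3: C, bond orders sum to 4 (valence 4) → 0 H
  atom 4: C, bond orders sum to 3 (valence 4) → 1 H
  atom 5: C, bond orders sum to 3 (valence 4) → 1 H
  atom 6: C, bond orders sum to 3 (valence 4) → 1 H
  atom 7: C, bond orders sum to 4 (valence 4) → 0 H
  atom 8: C, bond orders sum to 4 (valence 4) → 0 H
  atom 9: C, bond orders sum to 4 (valence 4) → 0 H
  atom 10: F (halogen, monovalent) → 0 H
  atom 11: F (halogen, monovalent) → 0 H
  atom 12: F (halogen, monovalent) → 0 H
  atom 13: C, bond orders sum to 4 (valence 4) → 0 H
  atom 14: C, bond orders sum to 3 (valence 4) → 1 H
  atom 15: C, bond orders sum to 3 (valence 4) → 1 H
  atom 16: C, bond orders sum to 4 (valence 4) → 0 H
  atom 17: C, bond orders sum to 1 (valence 4) → 3 H
  atom 18: C, bond orders sum to 3 (valence 4) → 1 H
  atom 19: C, bond orders sum to 3 (valence 4) → 1 H
Total hydrogens: 13.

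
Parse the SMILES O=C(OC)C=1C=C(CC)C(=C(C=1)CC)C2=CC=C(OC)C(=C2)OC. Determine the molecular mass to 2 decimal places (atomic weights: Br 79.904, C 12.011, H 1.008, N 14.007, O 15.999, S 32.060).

First, the molecular formula is C20H24O4 (counting implicit H from valence).
  C: 20 × 12.011 = 240.220
  H: 24 × 1.008 = 24.192
  O: 4 × 15.999 = 63.996
Sum: 20×12.011 + 24×1.008 + 4×15.999 = 328.408 → 328.41 g/mol.

328.41 g/mol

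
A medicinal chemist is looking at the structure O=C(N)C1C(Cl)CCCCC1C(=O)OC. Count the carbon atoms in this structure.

10

Count every carbon token in the SMILES (each C, including those in ring-closure positions and inside branches).
Carbon count: 10.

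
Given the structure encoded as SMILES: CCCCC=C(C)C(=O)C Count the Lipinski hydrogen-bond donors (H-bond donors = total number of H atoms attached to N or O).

Donors: find every N or O and count the H atoms it carries.
  atom 9 (O): bond orders sum to 2 → 0 H
Lipinski HBD = 0.

0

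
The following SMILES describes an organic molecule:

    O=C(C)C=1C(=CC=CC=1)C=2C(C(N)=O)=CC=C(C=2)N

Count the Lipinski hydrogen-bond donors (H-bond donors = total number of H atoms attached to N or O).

Donors: find every N or O and count the H atoms it carries.
  atom 1 (O): bond orders sum to 2 → 0 H
  atom 13 (N): bond orders sum to 1 → 2 H
  atom 14 (O): bond orders sum to 2 → 0 H
  atom 19 (N): bond orders sum to 1 → 2 H
Lipinski HBD = 4.

4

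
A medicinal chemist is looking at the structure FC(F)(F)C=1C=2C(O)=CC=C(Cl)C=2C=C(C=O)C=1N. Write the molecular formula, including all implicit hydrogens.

C12H7ClF3NO2

Walk through each heavy atom and fill implicit hydrogens from standard valence (C 4, N 3, O 2, S 2, halogen 1):
  atom 1: F (halogen, monovalent) → 0 H
  atom 2: C, bond orders sum to 4 (valence 4) → 0 H
  atom 3: F (halogen, monovalent) → 0 H
  atom 4: F (halogen, monovalent) → 0 H
  atom 5: C, bond orders sum to 4 (valence 4) → 0 H
  atom 6: C, bond orders sum to 4 (valence 4) → 0 H
  atom 7: C, bond orders sum to 4 (valence 4) → 0 H
  atom 8: O, bond orders sum to 1 (valence 2) → 1 H
  atom 9: C, bond orders sum to 3 (valence 4) → 1 H
  atom 10: C, bond orders sum to 3 (valence 4) → 1 H
  atom 11: C, bond orders sum to 4 (valence 4) → 0 H
  atom 12: Cl (halogen, monovalent) → 0 H
  atom 13: C, bond orders sum to 4 (valence 4) → 0 H
  atom 14: C, bond orders sum to 3 (valence 4) → 1 H
  atom 15: C, bond orders sum to 4 (valence 4) → 0 H
  atom 16: C, bond orders sum to 3 (valence 4) → 1 H
  atom 17: O, bond orders sum to 2 (valence 2) → 0 H
  atom 18: C, bond orders sum to 4 (valence 4) → 0 H
  atom 19: N, bond orders sum to 1 (valence 3) → 2 H
Totals → C:12, H:7, Cl:1, F:3, N:1, O:2.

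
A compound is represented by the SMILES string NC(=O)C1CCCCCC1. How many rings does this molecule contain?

In SMILES, each pair of matching ring-closure digits denotes one ring-closing bond; the number of such bonds equals the number of independent rings.
Ring-closure bonds here: 1.

1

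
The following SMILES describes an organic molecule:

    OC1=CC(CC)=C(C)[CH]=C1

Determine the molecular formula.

C9H12O

Walk through each heavy atom and fill implicit hydrogens from standard valence (C 4, N 3, O 2, S 2, halogen 1):
  atom 1: O, bond orders sum to 1 (valence 2) → 1 H
  atom 2: C, bond orders sum to 4 (valence 4) → 0 H
  atom 3: C, bond orders sum to 3 (valence 4) → 1 H
  atom 4: C, bond orders sum to 4 (valence 4) → 0 H
  atom 5: C, bond orders sum to 2 (valence 4) → 2 H
  atom 6: C, bond orders sum to 1 (valence 4) → 3 H
  atom 7: C, bond orders sum to 4 (valence 4) → 0 H
  atom 8: C, bond orders sum to 1 (valence 4) → 3 H
  atom 9: C with explicit H count 1
  atom 10: C, bond orders sum to 3 (valence 4) → 1 H
Totals → C:9, H:12, O:1.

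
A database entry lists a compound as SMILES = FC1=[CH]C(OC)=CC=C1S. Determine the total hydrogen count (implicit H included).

Walk through each heavy atom and fill implicit hydrogens from standard valence (C 4, N 3, O 2, S 2, halogen 1):
  atom 1: F (halogen, monovalent) → 0 H
  atom 2: C, bond orders sum to 4 (valence 4) → 0 H
  atom 3: C with explicit H count 1
  atom 4: C, bond orders sum to 4 (valence 4) → 0 H
  atom 5: O, bond orders sum to 2 (valence 2) → 0 H
  atom 6: C, bond orders sum to 1 (valence 4) → 3 H
  atom 7: C, bond orders sum to 3 (valence 4) → 1 H
  atom 8: C, bond orders sum to 3 (valence 4) → 1 H
  atom 9: C, bond orders sum to 4 (valence 4) → 0 H
  atom 10: S, bond orders sum to 1 (valence 2) → 1 H
Total hydrogens: 7.

7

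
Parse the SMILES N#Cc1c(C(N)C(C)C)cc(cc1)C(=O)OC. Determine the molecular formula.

C13H16N2O2

Walk through each heavy atom and fill implicit hydrogens from standard valence (C 4, N 3, O 2, S 2, halogen 1); for lowercase aromatic atoms, an aromatic c carries 1 H when it has two neighbours and 0 H with three, and aromatic n carries 0 H:
  atom 1: N, bond orders sum to 3 (valence 3) → 0 H
  atom 2: C, bond orders sum to 4 (valence 4) → 0 H
  atom 3: aromatic c, 3 neighbours → 0 H
  atom 4: aromatic c, 3 neighbours → 0 H
  atom 5: C, bond orders sum to 3 (valence 4) → 1 H
  atom 6: N, bond orders sum to 1 (valence 3) → 2 H
  atom 7: C, bond orders sum to 3 (valence 4) → 1 H
  atom 8: C, bond orders sum to 1 (valence 4) → 3 H
  atom 9: C, bond orders sum to 1 (valence 4) → 3 H
  atom 10: aromatic c, 2 neighbours → 1 H
  atom 11: aromatic c, 3 neighbours → 0 H
  atom 12: aromatic c, 2 neighbours → 1 H
  atom 13: aromatic c, 2 neighbours → 1 H
  atom 14: C, bond orders sum to 4 (valence 4) → 0 H
  atom 15: O, bond orders sum to 2 (valence 2) → 0 H
  atom 16: O, bond orders sum to 2 (valence 2) → 0 H
  atom 17: C, bond orders sum to 1 (valence 4) → 3 H
Totals → C:13, H:16, N:2, O:2.
In Hill order: C13H16N2O2.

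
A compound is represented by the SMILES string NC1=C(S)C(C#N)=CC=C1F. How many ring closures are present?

1

In SMILES, each pair of matching ring-closure digits denotes one ring-closing bond; the number of such bonds equals the number of independent rings.
Ring-closure bonds here: 1.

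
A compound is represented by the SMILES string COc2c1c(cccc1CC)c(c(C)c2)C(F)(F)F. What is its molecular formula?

C15H15F3O

Walk through each heavy atom and fill implicit hydrogens from standard valence (C 4, N 3, O 2, S 2, halogen 1); for lowercase aromatic atoms, an aromatic c carries 1 H when it has two neighbours and 0 H with three, and aromatic n carries 0 H:
  atom 1: C, bond orders sum to 1 (valence 4) → 3 H
  atom 2: O, bond orders sum to 2 (valence 2) → 0 H
  atom 3: aromatic c, 3 neighbours → 0 H
  atom 4: aromatic c, 3 neighbours → 0 H
  atom 5: aromatic c, 3 neighbours → 0 H
  atom 6: aromatic c, 2 neighbours → 1 H
  atom 7: aromatic c, 2 neighbours → 1 H
  atom 8: aromatic c, 2 neighbours → 1 H
  atom 9: aromatic c, 3 neighbours → 0 H
  atom 10: C, bond orders sum to 2 (valence 4) → 2 H
  atom 11: C, bond orders sum to 1 (valence 4) → 3 H
  atom 12: aromatic c, 3 neighbours → 0 H
  atom 13: aromatic c, 3 neighbours → 0 H
  atom 14: C, bond orders sum to 1 (valence 4) → 3 H
  atom 15: aromatic c, 2 neighbours → 1 H
  atom 16: C, bond orders sum to 4 (valence 4) → 0 H
  atom 17: F (halogen, monovalent) → 0 H
  atom 18: F (halogen, monovalent) → 0 H
  atom 19: F (halogen, monovalent) → 0 H
Totals → C:15, H:15, F:3, O:1.
In Hill order: C15H15F3O.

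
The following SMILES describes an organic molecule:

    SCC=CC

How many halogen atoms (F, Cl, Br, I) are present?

Scan the SMILES for the halogen motif — none present.
Groups that are present: 1 alkene, 1 thiol.

0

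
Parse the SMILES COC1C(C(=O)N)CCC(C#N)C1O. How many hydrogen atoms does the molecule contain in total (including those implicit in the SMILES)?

14

Walk through each heavy atom and fill implicit hydrogens from standard valence (C 4, N 3, O 2, S 2, halogen 1):
  atom 1: C, bond orders sum to 1 (valence 4) → 3 H
  atom 2: O, bond orders sum to 2 (valence 2) → 0 H
  atom 3: C, bond orders sum to 3 (valence 4) → 1 H
  atom 4: C, bond orders sum to 3 (valence 4) → 1 H
  atom 5: C, bond orders sum to 4 (valence 4) → 0 H
  atom 6: O, bond orders sum to 2 (valence 2) → 0 H
  atom 7: N, bond orders sum to 1 (valence 3) → 2 H
  atom 8: C, bond orders sum to 2 (valence 4) → 2 H
  atom 9: C, bond orders sum to 2 (valence 4) → 2 H
  atom 10: C, bond orders sum to 3 (valence 4) → 1 H
  atom 11: C, bond orders sum to 4 (valence 4) → 0 H
  atom 12: N, bond orders sum to 3 (valence 3) → 0 H
  atom 13: C, bond orders sum to 3 (valence 4) → 1 H
  atom 14: O, bond orders sum to 1 (valence 2) → 1 H
Total hydrogens: 14.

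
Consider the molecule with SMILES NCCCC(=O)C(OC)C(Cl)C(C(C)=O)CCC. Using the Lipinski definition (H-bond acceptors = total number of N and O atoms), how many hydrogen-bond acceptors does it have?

4

N atoms: 1; O atoms: 3.
Lipinski HBA = 1 + 3 = 4.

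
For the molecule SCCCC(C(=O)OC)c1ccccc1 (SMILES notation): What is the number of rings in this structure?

1

In SMILES, each pair of matching ring-closure digits denotes one ring-closing bond; the number of such bonds equals the number of independent rings.
Ring-closure bonds here: 1.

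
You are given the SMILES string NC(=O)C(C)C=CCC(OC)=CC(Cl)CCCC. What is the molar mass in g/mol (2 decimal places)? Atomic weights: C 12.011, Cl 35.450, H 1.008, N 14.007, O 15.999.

273.80 g/mol

First, the molecular formula is C14H24ClNO2 (counting implicit H from valence).
  C: 14 × 12.011 = 168.154
  Cl: 1 × 35.450 = 35.450
  H: 24 × 1.008 = 24.192
  N: 1 × 14.007 = 14.007
  O: 2 × 15.999 = 31.998
Sum: 14×12.011 + 1×35.450 + 24×1.008 + 1×14.007 + 2×15.999 = 273.801 → 273.80 g/mol.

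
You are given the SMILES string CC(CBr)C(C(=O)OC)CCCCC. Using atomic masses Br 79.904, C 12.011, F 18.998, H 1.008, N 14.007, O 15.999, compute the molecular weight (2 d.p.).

First, the molecular formula is C11H21BrO2 (counting implicit H from valence).
  Br: 1 × 79.904 = 79.904
  C: 11 × 12.011 = 132.121
  H: 21 × 1.008 = 21.168
  O: 2 × 15.999 = 31.998
Sum: 1×79.904 + 11×12.011 + 21×1.008 + 2×15.999 = 265.191 → 265.19 g/mol.

265.19 g/mol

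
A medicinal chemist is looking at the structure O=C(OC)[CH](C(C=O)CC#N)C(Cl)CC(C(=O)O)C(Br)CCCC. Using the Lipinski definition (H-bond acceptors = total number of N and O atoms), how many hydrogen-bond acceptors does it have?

6

N atoms: 1; O atoms: 5.
Lipinski HBA = 1 + 5 = 6.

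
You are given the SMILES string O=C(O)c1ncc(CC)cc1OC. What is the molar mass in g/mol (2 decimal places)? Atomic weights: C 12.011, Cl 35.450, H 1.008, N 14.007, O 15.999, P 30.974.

First, the molecular formula is C9H11NO3 (counting implicit H from valence).
  C: 9 × 12.011 = 108.099
  H: 11 × 1.008 = 11.088
  N: 1 × 14.007 = 14.007
  O: 3 × 15.999 = 47.997
Sum: 9×12.011 + 11×1.008 + 1×14.007 + 3×15.999 = 181.191 → 181.19 g/mol.

181.19 g/mol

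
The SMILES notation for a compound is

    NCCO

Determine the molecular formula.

C2H7NO

Walk through each heavy atom and fill implicit hydrogens from standard valence (C 4, N 3, O 2, S 2, halogen 1):
  atom 1: N, bond orders sum to 1 (valence 3) → 2 H
  atom 2: C, bond orders sum to 2 (valence 4) → 2 H
  atom 3: C, bond orders sum to 2 (valence 4) → 2 H
  atom 4: O, bond orders sum to 1 (valence 2) → 1 H
Totals → C:2, H:7, N:1, O:1.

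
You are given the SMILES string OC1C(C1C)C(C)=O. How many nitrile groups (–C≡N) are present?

0

Scan the SMILES for the nitrile motif — none present.
Groups that are present: 1 hydroxyl, 1 ketone.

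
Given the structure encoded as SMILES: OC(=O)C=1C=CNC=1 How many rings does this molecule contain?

1

In SMILES, each pair of matching ring-closure digits denotes one ring-closing bond; the number of such bonds equals the number of independent rings.
Ring-closure bonds here: 1.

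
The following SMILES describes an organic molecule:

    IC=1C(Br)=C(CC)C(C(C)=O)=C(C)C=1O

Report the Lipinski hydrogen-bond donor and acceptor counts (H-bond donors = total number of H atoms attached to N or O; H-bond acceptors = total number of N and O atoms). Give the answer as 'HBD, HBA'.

Donors: find every N or O and count the H atoms it carries.
  atom 11 (O): bond orders sum to 2 → 0 H
  atom 15 (O): bond orders sum to 1 → 1 H
Lipinski HBD = 1.
Acceptors: N atoms = 0, O atoms = 2 → HBA = 2.

1, 2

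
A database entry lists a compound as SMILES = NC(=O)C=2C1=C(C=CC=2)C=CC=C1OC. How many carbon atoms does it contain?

Count every carbon token in the SMILES (each C, including those in ring-closure positions and inside branches).
Carbon count: 12.

12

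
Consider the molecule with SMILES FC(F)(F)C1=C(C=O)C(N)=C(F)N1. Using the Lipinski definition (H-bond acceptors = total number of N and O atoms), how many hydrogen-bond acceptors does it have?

N atoms: 2; O atoms: 1.
Lipinski HBA = 2 + 1 = 3.

3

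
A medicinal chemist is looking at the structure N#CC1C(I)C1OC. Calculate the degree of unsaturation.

3

Molecular formula: C5H6INO.
DoU = (2C + 2 + N − H − X) / 2, where X is the halogen count and O/S are ignored.
    = (2·5 + 2 + 1 − 6 − 1) / 2 = 6 / 2 = 3.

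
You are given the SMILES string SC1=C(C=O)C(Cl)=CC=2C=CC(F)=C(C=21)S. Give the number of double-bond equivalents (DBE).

Degree of unsaturation = (number of rings) + (number of π bonds).
Ring closures in the SMILES: 2.
π bonds: 6 double bonds (each 1 DoU) → 6 DoU from unsaturation.
Total DoU = 2 + 6 = 8.

8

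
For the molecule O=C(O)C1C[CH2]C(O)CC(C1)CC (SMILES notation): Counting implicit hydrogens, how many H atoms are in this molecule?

18

Walk through each heavy atom and fill implicit hydrogens from standard valence (C 4, N 3, O 2, S 2, halogen 1):
  atom 1: O, bond orders sum to 2 (valence 2) → 0 H
  atom 2: C, bond orders sum to 4 (valence 4) → 0 H
  atom 3: O, bond orders sum to 1 (valence 2) → 1 H
  atom 4: C, bond orders sum to 3 (valence 4) → 1 H
  atom 5: C, bond orders sum to 2 (valence 4) → 2 H
  atom 6: C with explicit H count 2
  atom 7: C, bond orders sum to 3 (valence 4) → 1 H
  atom 8: O, bond orders sum to 1 (valence 2) → 1 H
  atom 9: C, bond orders sum to 2 (valence 4) → 2 H
  atom 10: C, bond orders sum to 3 (valence 4) → 1 H
  atom 11: C, bond orders sum to 2 (valence 4) → 2 H
  atom 12: C, bond orders sum to 2 (valence 4) → 2 H
  atom 13: C, bond orders sum to 1 (valence 4) → 3 H
Total hydrogens: 18.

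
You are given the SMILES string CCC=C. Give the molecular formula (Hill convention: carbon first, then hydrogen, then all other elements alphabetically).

Walk through each heavy atom and fill implicit hydrogens from standard valence (C 4, N 3, O 2, S 2, halogen 1):
  atom 1: C, bond orders sum to 1 (valence 4) → 3 H
  atom 2: C, bond orders sum to 2 (valence 4) → 2 H
  atom 3: C, bond orders sum to 3 (valence 4) → 1 H
  atom 4: C, bond orders sum to 2 (valence 4) → 2 H
Totals → C:4, H:8.

C4H8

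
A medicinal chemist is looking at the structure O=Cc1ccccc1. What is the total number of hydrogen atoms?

6

Walk through each heavy atom and fill implicit hydrogens from standard valence (C 4, N 3, O 2, S 2, halogen 1); for lowercase aromatic atoms, an aromatic c carries 1 H when it has two neighbours and 0 H with three, and aromatic n carries 0 H:
  atom 1: O, bond orders sum to 2 (valence 2) → 0 H
  atom 2: C, bond orders sum to 3 (valence 4) → 1 H
  atom 3: aromatic c, 3 neighbours → 0 H
  atom 4: aromatic c, 2 neighbours → 1 H
  atom 5: aromatic c, 2 neighbours → 1 H
  atom 6: aromatic c, 2 neighbours → 1 H
  atom 7: aromatic c, 2 neighbours → 1 H
  atom 8: aromatic c, 2 neighbours → 1 H
Total hydrogens: 6.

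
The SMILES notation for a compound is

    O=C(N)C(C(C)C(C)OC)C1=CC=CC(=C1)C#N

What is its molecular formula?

Walk through each heavy atom and fill implicit hydrogens from standard valence (C 4, N 3, O 2, S 2, halogen 1):
  atom 1: O, bond orders sum to 2 (valence 2) → 0 H
  atom 2: C, bond orders sum to 4 (valence 4) → 0 H
  atom 3: N, bond orders sum to 1 (valence 3) → 2 H
  atom 4: C, bond orders sum to 3 (valence 4) → 1 H
  atom 5: C, bond orders sum to 3 (valence 4) → 1 H
  atom 6: C, bond orders sum to 1 (valence 4) → 3 H
  atom 7: C, bond orders sum to 3 (valence 4) → 1 H
  atom 8: C, bond orders sum to 1 (valence 4) → 3 H
  atom 9: O, bond orders sum to 2 (valence 2) → 0 H
  atom 10: C, bond orders sum to 1 (valence 4) → 3 H
  atom 11: C, bond orders sum to 4 (valence 4) → 0 H
  atom 12: C, bond orders sum to 3 (valence 4) → 1 H
  atom 13: C, bond orders sum to 3 (valence 4) → 1 H
  atom 14: C, bond orders sum to 3 (valence 4) → 1 H
  atom 15: C, bond orders sum to 4 (valence 4) → 0 H
  atom 16: C, bond orders sum to 3 (valence 4) → 1 H
  atom 17: C, bond orders sum to 4 (valence 4) → 0 H
  atom 18: N, bond orders sum to 3 (valence 3) → 0 H
Totals → C:14, H:18, N:2, O:2.
In Hill order: C14H18N2O2.

C14H18N2O2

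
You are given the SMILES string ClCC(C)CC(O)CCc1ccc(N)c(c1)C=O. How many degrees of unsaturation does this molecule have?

Molecular formula: C14H20ClNO2.
DoU = (2C + 2 + N − H − X) / 2, where X is the halogen count and O/S are ignored.
    = (2·14 + 2 + 1 − 20 − 1) / 2 = 10 / 2 = 5.

5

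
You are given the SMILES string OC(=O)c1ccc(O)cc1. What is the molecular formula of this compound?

Walk through each heavy atom and fill implicit hydrogens from standard valence (C 4, N 3, O 2, S 2, halogen 1); for lowercase aromatic atoms, an aromatic c carries 1 H when it has two neighbours and 0 H with three, and aromatic n carries 0 H:
  atom 1: O, bond orders sum to 1 (valence 2) → 1 H
  atom 2: C, bond orders sum to 4 (valence 4) → 0 H
  atom 3: O, bond orders sum to 2 (valence 2) → 0 H
  atom 4: aromatic c, 3 neighbours → 0 H
  atom 5: aromatic c, 2 neighbours → 1 H
  atom 6: aromatic c, 2 neighbours → 1 H
  atom 7: aromatic c, 3 neighbours → 0 H
  atom 8: O, bond orders sum to 1 (valence 2) → 1 H
  atom 9: aromatic c, 2 neighbours → 1 H
  atom 10: aromatic c, 2 neighbours → 1 H
Totals → C:7, H:6, O:3.

C7H6O3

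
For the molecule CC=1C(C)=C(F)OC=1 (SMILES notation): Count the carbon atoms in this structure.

Count every carbon token in the SMILES (each C, including those in ring-closure positions and inside branches).
Carbon count: 6.

6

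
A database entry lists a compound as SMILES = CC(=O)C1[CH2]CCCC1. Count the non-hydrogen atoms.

Every atom symbol written in the SMILES (organic subset) is one heavy atom; implicit H are not written.
Heavy atoms by element → C:8, O:1.
Total: 9.

9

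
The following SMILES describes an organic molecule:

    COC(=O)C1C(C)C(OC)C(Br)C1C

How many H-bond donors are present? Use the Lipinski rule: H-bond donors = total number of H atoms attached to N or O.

Donors: find every N or O and count the H atoms it carries.
  atom 2 (O): bond orders sum to 2 → 0 H
  atom 4 (O): bond orders sum to 2 → 0 H
  atom 9 (O): bond orders sum to 2 → 0 H
Lipinski HBD = 0.

0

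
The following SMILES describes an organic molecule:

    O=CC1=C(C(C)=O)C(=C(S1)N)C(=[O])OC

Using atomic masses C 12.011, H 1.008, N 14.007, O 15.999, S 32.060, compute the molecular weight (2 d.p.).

227.23 g/mol

First, the molecular formula is C9H9NO4S (counting implicit H from valence).
  C: 9 × 12.011 = 108.099
  H: 9 × 1.008 = 9.072
  N: 1 × 14.007 = 14.007
  O: 4 × 15.999 = 63.996
  S: 1 × 32.060 = 32.060
Sum: 9×12.011 + 9×1.008 + 1×14.007 + 4×15.999 + 1×32.060 = 227.234 → 227.23 g/mol.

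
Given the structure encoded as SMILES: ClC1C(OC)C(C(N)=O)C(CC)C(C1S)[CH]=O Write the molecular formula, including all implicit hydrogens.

C11H18ClNO3S

Walk through each heavy atom and fill implicit hydrogens from standard valence (C 4, N 3, O 2, S 2, halogen 1):
  atom 1: Cl (halogen, monovalent) → 0 H
  atom 2: C, bond orders sum to 3 (valence 4) → 1 H
  atom 3: C, bond orders sum to 3 (valence 4) → 1 H
  atom 4: O, bond orders sum to 2 (valence 2) → 0 H
  atom 5: C, bond orders sum to 1 (valence 4) → 3 H
  atom 6: C, bond orders sum to 3 (valence 4) → 1 H
  atom 7: C, bond orders sum to 4 (valence 4) → 0 H
  atom 8: N, bond orders sum to 1 (valence 3) → 2 H
  atom 9: O, bond orders sum to 2 (valence 2) → 0 H
  atom 10: C, bond orders sum to 3 (valence 4) → 1 H
  atom 11: C, bond orders sum to 2 (valence 4) → 2 H
  atom 12: C, bond orders sum to 1 (valence 4) → 3 H
  atom 13: C, bond orders sum to 3 (valence 4) → 1 H
  atom 14: C, bond orders sum to 3 (valence 4) → 1 H
  atom 15: S, bond orders sum to 1 (valence 2) → 1 H
  atom 16: C with explicit H count 1
  atom 17: O, bond orders sum to 2 (valence 2) → 0 H
Totals → C:11, H:18, Cl:1, N:1, O:3, S:1.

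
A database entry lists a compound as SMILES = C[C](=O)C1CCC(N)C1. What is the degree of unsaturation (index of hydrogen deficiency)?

2

Molecular formula: C7H13NO.
DoU = (2C + 2 + N − H − X) / 2, where X is the halogen count and O/S are ignored.
    = (2·7 + 2 + 1 − 13 − 0) / 2 = 4 / 2 = 2.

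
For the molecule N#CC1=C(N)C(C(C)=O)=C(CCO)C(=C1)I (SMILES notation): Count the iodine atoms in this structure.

1

Scan the SMILES for I atoms (remember two-letter symbols like Cl and Br are single atoms).
Iodine count: 1.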